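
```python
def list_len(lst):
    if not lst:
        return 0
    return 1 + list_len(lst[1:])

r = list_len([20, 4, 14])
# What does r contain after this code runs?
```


list_len([20, 4, 14])
= 1 + list_len([4, 14])
= 1 + 1 + list_len([14])
= 1 + 1 + 1 + list_len([])
= 1 + 1 + 1 + 0
= 3


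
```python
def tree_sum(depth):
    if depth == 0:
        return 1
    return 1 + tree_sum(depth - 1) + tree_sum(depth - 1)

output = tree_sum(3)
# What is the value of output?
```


tree_sum(3)
= 1 + tree_sum(2) + tree_sum(2)
= 1 + 2 * tree_sum(2)
tree_sum(k) = 2^(k+1) - 1
tree_sum(0) = 1
tree_sum(1) = 3
tree_sum(2) = 7
tree_sum(3) = 15
tree_sum(3) = 2^4 - 1 = 15


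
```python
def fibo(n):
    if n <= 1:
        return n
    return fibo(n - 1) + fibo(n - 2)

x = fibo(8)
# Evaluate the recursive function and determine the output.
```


fibo(8)
= fibo(7) + fibo(6)
= (fibo(6) + fibo(5)) + fibo(6)
Computing bottom-up: fibo(0)=0, fibo(1)=1, fibo(2)=1, fibo(3)=2, fibo(4)=3, fibo(5)=5, fibo(6)=8, fibo(7)=13, fibo(8)=21
= 21


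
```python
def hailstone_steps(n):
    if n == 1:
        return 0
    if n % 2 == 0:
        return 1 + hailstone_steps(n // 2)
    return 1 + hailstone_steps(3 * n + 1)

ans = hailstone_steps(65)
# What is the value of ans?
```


hailstone_steps(65)
65 is odd -> 3*65+1 = 196 -> hailstone_steps(196)
196 is even -> hailstone_steps(98)
98 is even -> hailstone_steps(49)
49 is odd -> 3*49+1 = 148 -> hailstone_steps(148)
148 is even -> hailstone_steps(74)
74 is even -> hailstone_steps(37)
37 is odd -> 3*37+1 = 112 -> hailstone_steps(112)
112 is even -> hailstone_steps(56)
56 is even -> hailstone_steps(28)
28 is even -> hailstone_steps(14)
14 is even -> hailstone_steps(7)
7 is odd -> 3*7+1 = 22 -> hailstone_steps(22)
22 is even -> hailstone_steps(11)
11 is odd -> 3*11+1 = 34 -> hailstone_steps(34)
34 is even -> hailstone_steps(17)
17 is odd -> 3*17+1 = 52 -> hailstone_steps(52)
52 is even -> hailstone_steps(26)
26 is even -> hailstone_steps(13)
13 is odd -> 3*13+1 = 40 -> hailstone_steps(40)
40 is even -> hailstone_steps(20)
20 is even -> hailstone_steps(10)
10 is even -> hailstone_steps(5)
5 is odd -> 3*5+1 = 16 -> hailstone_steps(16)
16 is even -> hailstone_steps(8)
8 is even -> hailstone_steps(4)
4 is even -> hailstone_steps(2)
2 is even -> hailstone_steps(1)
Reached 1 after 27 steps
= 27


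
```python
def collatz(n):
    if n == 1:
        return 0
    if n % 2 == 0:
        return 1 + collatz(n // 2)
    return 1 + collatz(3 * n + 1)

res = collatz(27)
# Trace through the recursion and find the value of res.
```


collatz(27)
27 is odd -> 3*27+1 = 82 -> collatz(82)
82 is even -> collatz(41)
41 is odd -> 3*41+1 = 124 -> collatz(124)
124 is even -> collatz(62)
62 is even -> collatz(31)
31 is odd -> 3*31+1 = 94 -> collatz(94)
94 is even -> collatz(47)
47 is odd -> 3*47+1 = 142 -> collatz(142)
142 is even -> collatz(71)
71 is odd -> 3*71+1 = 214 -> collatz(214)
214 is even -> collatz(107)
107 is odd -> 3*107+1 = 322 -> collatz(322)
322 is even -> collatz(161)
161 is odd -> 3*161+1 = 484 -> collatz(484)
484 is even -> collatz(242)
242 is even -> collatz(121)
121 is odd -> 3*121+1 = 364 -> collatz(364)
364 is even -> collatz(182)
182 is even -> collatz(91)
91 is odd -> 3*91+1 = 274 -> collatz(274)
274 is even -> collatz(137)
137 is odd -> 3*137+1 = 412 -> collatz(412)
412 is even -> collatz(206)
206 is even -> collatz(103)
103 is odd -> 3*103+1 = 310 -> collatz(310)
310 is even -> collatz(155)
155 is odd -> 3*155+1 = 466 -> collatz(466)
466 is even -> collatz(233)
233 is odd -> 3*233+1 = 700 -> collatz(700)
700 is even -> collatz(350)
350 is even -> collatz(175)
175 is odd -> 3*175+1 = 526 -> collatz(526)
526 is even -> collatz(263)
263 is odd -> 3*263+1 = 790 -> collatz(790)
790 is even -> collatz(395)
395 is odd -> 3*395+1 = 1186 -> collatz(1186)
1186 is even -> collatz(593)
593 is odd -> 3*593+1 = 1780 -> collatz(1780)
1780 is even -> collatz(890)
890 is even -> collatz(445)
445 is odd -> 3*445+1 = 1336 -> collatz(1336)
1336 is even -> collatz(668)
668 is even -> collatz(334)
334 is even -> collatz(167)
167 is odd -> 3*167+1 = 502 -> collatz(502)
502 is even -> collatz(251)
251 is odd -> 3*251+1 = 754 -> collatz(754)
754 is even -> collatz(377)
377 is odd -> 3*377+1 = 1132 -> collatz(1132)
1132 is even -> collatz(566)
566 is even -> collatz(283)
283 is odd -> 3*283+1 = 850 -> collatz(850)
850 is even -> collatz(425)
425 is odd -> 3*425+1 = 1276 -> collatz(1276)
1276 is even -> collatz(638)
638 is even -> collatz(319)
319 is odd -> 3*319+1 = 958 -> collatz(958)
958 is even -> collatz(479)
479 is odd -> 3*479+1 = 1438 -> collatz(1438)
1438 is even -> collatz(719)
719 is odd -> 3*719+1 = 2158 -> collatz(2158)
2158 is even -> collatz(1079)
1079 is odd -> 3*1079+1 = 3238 -> collatz(3238)
3238 is even -> collatz(1619)
1619 is odd -> 3*1619+1 = 4858 -> collatz(4858)
4858 is even -> collatz(2429)
2429 is odd -> 3*2429+1 = 7288 -> collatz(7288)
7288 is even -> collatz(3644)
3644 is even -> collatz(1822)
1822 is even -> collatz(911)
911 is odd -> 3*911+1 = 2734 -> collatz(2734)
2734 is even -> collatz(1367)
1367 is odd -> 3*1367+1 = 4102 -> collatz(4102)
4102 is even -> collatz(2051)
2051 is odd -> 3*2051+1 = 6154 -> collatz(6154)
6154 is even -> collatz(3077)
3077 is odd -> 3*3077+1 = 9232 -> collatz(9232)
9232 is even -> collatz(4616)
4616 is even -> collatz(2308)
2308 is even -> collatz(1154)
1154 is even -> collatz(577)
577 is odd -> 3*577+1 = 1732 -> collatz(1732)
1732 is even -> collatz(866)
866 is even -> collatz(433)
433 is odd -> 3*433+1 = 1300 -> collatz(1300)
1300 is even -> collatz(650)
650 is even -> collatz(325)
325 is odd -> 3*325+1 = 976 -> collatz(976)
976 is even -> collatz(488)
488 is even -> collatz(244)
244 is even -> collatz(122)
122 is even -> collatz(61)
61 is odd -> 3*61+1 = 184 -> collatz(184)
184 is even -> collatz(92)
92 is even -> collatz(46)
46 is even -> collatz(23)
23 is odd -> 3*23+1 = 70 -> collatz(70)
70 is even -> collatz(35)
35 is odd -> 3*35+1 = 106 -> collatz(106)
106 is even -> collatz(53)
53 is odd -> 3*53+1 = 160 -> collatz(160)
160 is even -> collatz(80)
80 is even -> collatz(40)
40 is even -> collatz(20)
20 is even -> collatz(10)
10 is even -> collatz(5)
5 is odd -> 3*5+1 = 16 -> collatz(16)
16 is even -> collatz(8)
8 is even -> collatz(4)
4 is even -> collatz(2)
2 is even -> collatz(1)
Reached 1 after 111 steps
= 111


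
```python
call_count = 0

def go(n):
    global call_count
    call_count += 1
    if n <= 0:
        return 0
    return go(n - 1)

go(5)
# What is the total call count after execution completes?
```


go(5) calls go(4) calls ... calls go(0)
Total calls: 5 + 1 (for base case) = 6


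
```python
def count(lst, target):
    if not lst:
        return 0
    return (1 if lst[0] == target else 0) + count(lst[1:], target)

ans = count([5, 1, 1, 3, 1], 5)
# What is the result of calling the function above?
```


count([5, 1, 1, 3, 1], 5)
lst[0]=5 == 5: 1 + count([1, 1, 3, 1], 5)
lst[0]=1 != 5: 0 + count([1, 3, 1], 5)
lst[0]=1 != 5: 0 + count([3, 1], 5)
lst[0]=3 != 5: 0 + count([1], 5)
lst[0]=1 != 5: 0 + count([], 5)
= 1


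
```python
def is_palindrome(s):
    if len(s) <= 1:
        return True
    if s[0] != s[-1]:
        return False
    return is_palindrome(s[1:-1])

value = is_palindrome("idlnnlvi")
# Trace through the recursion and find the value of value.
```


is_palindrome("idlnnlvi")
"idlnnlvi": s[0]='i' == s[-1]='i' -> is_palindrome("dlnnlv")
"dlnnlv": s[0]='d' != s[-1]='v' -> False
= False


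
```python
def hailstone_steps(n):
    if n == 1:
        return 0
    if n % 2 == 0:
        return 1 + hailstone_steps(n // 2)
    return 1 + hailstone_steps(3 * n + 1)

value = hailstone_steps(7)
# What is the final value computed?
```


hailstone_steps(7)
7 is odd -> 3*7+1 = 22 -> hailstone_steps(22)
22 is even -> hailstone_steps(11)
11 is odd -> 3*11+1 = 34 -> hailstone_steps(34)
34 is even -> hailstone_steps(17)
17 is odd -> 3*17+1 = 52 -> hailstone_steps(52)
52 is even -> hailstone_steps(26)
26 is even -> hailstone_steps(13)
13 is odd -> 3*13+1 = 40 -> hailstone_steps(40)
40 is even -> hailstone_steps(20)
20 is even -> hailstone_steps(10)
10 is even -> hailstone_steps(5)
5 is odd -> 3*5+1 = 16 -> hailstone_steps(16)
16 is even -> hailstone_steps(8)
8 is even -> hailstone_steps(4)
4 is even -> hailstone_steps(2)
2 is even -> hailstone_steps(1)
Reached 1 after 16 steps
= 16


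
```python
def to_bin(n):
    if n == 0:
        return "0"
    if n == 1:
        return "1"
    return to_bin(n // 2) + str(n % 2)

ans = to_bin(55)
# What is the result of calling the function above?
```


to_bin(55)
= to_bin(27) + "1"
= to_bin(13) + "1" + "1"
= to_bin(6) + "1" + "1" + "1"
= to_bin(3) + "0" + "1" + "1" + "1"
= to_bin(1) + "1" + "0" + "1" + "1" + "1"
= "1" + "1" + "0" + "1" + "1" + "1"
= "110111"


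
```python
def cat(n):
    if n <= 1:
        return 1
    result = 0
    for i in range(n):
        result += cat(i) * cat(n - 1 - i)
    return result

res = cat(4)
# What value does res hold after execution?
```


cat(4)
= sum of cat(i) * cat(4-1-i) for i in 0..3
First compute sub-values bottom-up:
  cat(0) = 1, cat(1) = 1
  cat(2) = 1*1 + 1*1 = 2
  cat(3) = 1*2 + 1*1 + 2*1 = 5
Now cat(4):
  cat(0)*cat(3) = 1*5 = 5
  cat(1)*cat(2) = 1*2 = 2
  cat(2)*cat(1) = 2*1 = 2
  cat(3)*cat(0) = 5*1 = 5
= 5 + 2 + 2 + 5
= 14


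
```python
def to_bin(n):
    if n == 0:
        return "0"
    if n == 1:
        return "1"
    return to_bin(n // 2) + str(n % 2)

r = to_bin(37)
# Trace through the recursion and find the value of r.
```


to_bin(37)
= to_bin(18) + "1"
= to_bin(9) + "0" + "1"
= to_bin(4) + "1" + "0" + "1"
= to_bin(2) + "0" + "1" + "0" + "1"
= to_bin(1) + "0" + "0" + "1" + "0" + "1"
= "1" + "0" + "0" + "1" + "0" + "1"
= "100101"


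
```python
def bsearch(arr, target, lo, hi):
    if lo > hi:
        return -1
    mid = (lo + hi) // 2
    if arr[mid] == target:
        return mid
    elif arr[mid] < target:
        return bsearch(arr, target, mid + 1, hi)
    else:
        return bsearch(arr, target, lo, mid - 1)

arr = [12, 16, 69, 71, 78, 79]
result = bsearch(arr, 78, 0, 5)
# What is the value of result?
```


bsearch(arr, 78, 0, 5)
lo=0, hi=5, mid=2, arr[mid]=69
69 < 78, search right half
lo=3, hi=5, mid=4, arr[mid]=78
arr[4] == 78, found at index 4
= 4


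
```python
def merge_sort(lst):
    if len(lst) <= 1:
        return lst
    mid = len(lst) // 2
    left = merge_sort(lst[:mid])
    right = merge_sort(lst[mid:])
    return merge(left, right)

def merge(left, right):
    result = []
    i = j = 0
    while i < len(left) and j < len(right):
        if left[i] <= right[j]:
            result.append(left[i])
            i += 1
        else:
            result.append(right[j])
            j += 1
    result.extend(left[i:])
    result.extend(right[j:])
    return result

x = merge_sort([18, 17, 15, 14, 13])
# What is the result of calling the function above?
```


merge_sort([18, 17, 15, 14, 13])
Split into [18, 17] and [15, 14, 13]
Left sorted: [17, 18]
Right sorted: [13, 14, 15]
Merge [17, 18] and [13, 14, 15]
= [13, 14, 15, 17, 18]


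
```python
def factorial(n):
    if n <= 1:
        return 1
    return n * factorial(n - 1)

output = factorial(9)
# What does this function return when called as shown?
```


factorial(9)
= 9 * factorial(8)
= 9 * 8 * factorial(7)
= 9 * 8 * 7 * factorial(6)
= 9 * 8 * 7 * 6 * factorial(5)
= 9 * 8 * 7 * 6 * 5 * factorial(4)
= 9 * 8 * 7 * 6 * 5 * 4 * factorial(3)
= 9 * 8 * 7 * 6 * 5 * 4 * 3 * factorial(2)
= 9 * 8 * 7 * 6 * 5 * 4 * 3 * 2 * factorial(1)
= 9 * 8 * 7 * 6 * 5 * 4 * 3 * 2 * 1
= 362880


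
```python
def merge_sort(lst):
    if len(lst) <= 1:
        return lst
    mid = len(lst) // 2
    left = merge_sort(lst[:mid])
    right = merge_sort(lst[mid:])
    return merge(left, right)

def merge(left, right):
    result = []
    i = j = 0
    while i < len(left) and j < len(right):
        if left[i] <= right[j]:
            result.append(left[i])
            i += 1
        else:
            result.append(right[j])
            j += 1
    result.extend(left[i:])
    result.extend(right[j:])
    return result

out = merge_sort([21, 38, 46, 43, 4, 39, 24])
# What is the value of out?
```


merge_sort([21, 38, 46, 43, 4, 39, 24])
Split into [21, 38, 46] and [43, 4, 39, 24]
Left sorted: [21, 38, 46]
Right sorted: [4, 24, 39, 43]
Merge [21, 38, 46] and [4, 24, 39, 43]
= [4, 21, 24, 38, 39, 43, 46]


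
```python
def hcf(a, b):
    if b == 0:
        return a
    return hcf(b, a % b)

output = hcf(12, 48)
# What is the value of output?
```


hcf(12, 48)
= hcf(48, 12 % 48) = hcf(48, 12)
= hcf(12, 48 % 12) = hcf(12, 0)
b == 0, return a = 12


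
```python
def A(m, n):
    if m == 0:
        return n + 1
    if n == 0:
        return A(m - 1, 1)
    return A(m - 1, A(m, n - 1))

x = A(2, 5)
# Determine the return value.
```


A(2, 5)
= A(1, A(2, 4))
First compute A(2, 4) = 11
= A(1, 11)
= 13


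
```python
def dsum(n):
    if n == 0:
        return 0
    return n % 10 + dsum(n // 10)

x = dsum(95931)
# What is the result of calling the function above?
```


dsum(95931)
= 1 + dsum(9593)
= 1 + 3 + dsum(959)
= 1 + 3 + 9 + dsum(95)
= 1 + 3 + 9 + 5 + dsum(9)
= 1 + 3 + 9 + 5 + 9 + dsum(0)
= 1 + 3 + 9 + 5 + 9 + 0
= 27


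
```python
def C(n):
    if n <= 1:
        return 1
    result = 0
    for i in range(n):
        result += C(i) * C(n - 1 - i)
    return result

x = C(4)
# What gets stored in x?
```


C(4)
= sum of C(i) * C(4-1-i) for i in 0..3
First compute sub-values bottom-up:
  C(0) = 1, C(1) = 1
  C(2) = 1*1 + 1*1 = 2
  C(3) = 1*2 + 1*1 + 2*1 = 5
Now C(4):
  C(0)*C(3) = 1*5 = 5
  C(1)*C(2) = 1*2 = 2
  C(2)*C(1) = 2*1 = 2
  C(3)*C(0) = 5*1 = 5
= 5 + 2 + 2 + 5
= 14


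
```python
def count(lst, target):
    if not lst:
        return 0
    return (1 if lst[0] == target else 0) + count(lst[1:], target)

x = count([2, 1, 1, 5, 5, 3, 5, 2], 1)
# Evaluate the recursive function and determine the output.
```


count([2, 1, 1, 5, 5, 3, 5, 2], 1)
lst[0]=2 != 1: 0 + count([1, 1, 5, 5, 3, 5, 2], 1)
lst[0]=1 == 1: 1 + count([1, 5, 5, 3, 5, 2], 1)
lst[0]=1 == 1: 1 + count([5, 5, 3, 5, 2], 1)
lst[0]=5 != 1: 0 + count([5, 3, 5, 2], 1)
lst[0]=5 != 1: 0 + count([3, 5, 2], 1)
lst[0]=3 != 1: 0 + count([5, 2], 1)
lst[0]=5 != 1: 0 + count([2], 1)
lst[0]=2 != 1: 0 + count([], 1)
= 2


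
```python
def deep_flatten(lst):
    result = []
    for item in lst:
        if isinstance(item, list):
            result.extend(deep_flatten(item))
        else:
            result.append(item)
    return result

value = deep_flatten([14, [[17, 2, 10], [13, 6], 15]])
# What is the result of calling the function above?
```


deep_flatten([14, [[17, 2, 10], [13, 6], 15]])
Processing each element:
  14 is not a list -> append 14
  [[17, 2, 10], [13, 6], 15] is a list -> deep_flatten recursively -> [17, 2, 10, 13, 6, 15]
= [14, 17, 2, 10, 13, 6, 15]


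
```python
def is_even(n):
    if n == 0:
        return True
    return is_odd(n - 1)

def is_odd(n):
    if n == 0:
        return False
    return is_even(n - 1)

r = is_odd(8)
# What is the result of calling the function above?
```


is_odd(8)
= is_even(7)
= is_odd(6)
= is_even(5)
= is_odd(4)
= is_even(3)
= is_odd(2)
= is_even(1)
= is_odd(0)
n == 0: return False
= False


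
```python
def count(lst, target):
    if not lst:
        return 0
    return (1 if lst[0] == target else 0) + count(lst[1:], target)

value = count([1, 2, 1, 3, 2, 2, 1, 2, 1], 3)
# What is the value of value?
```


count([1, 2, 1, 3, 2, 2, 1, 2, 1], 3)
lst[0]=1 != 3: 0 + count([2, 1, 3, 2, 2, 1, 2, 1], 3)
lst[0]=2 != 3: 0 + count([1, 3, 2, 2, 1, 2, 1], 3)
lst[0]=1 != 3: 0 + count([3, 2, 2, 1, 2, 1], 3)
lst[0]=3 == 3: 1 + count([2, 2, 1, 2, 1], 3)
lst[0]=2 != 3: 0 + count([2, 1, 2, 1], 3)
lst[0]=2 != 3: 0 + count([1, 2, 1], 3)
lst[0]=1 != 3: 0 + count([2, 1], 3)
lst[0]=2 != 3: 0 + count([1], 3)
lst[0]=1 != 3: 0 + count([], 3)
= 1


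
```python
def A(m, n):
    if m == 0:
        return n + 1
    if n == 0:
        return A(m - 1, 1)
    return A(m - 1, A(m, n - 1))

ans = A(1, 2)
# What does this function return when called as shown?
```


A(1, 2)
= A(0, A(1, 1))
First compute A(1, 1) = 3
= A(0, 3)
= 4


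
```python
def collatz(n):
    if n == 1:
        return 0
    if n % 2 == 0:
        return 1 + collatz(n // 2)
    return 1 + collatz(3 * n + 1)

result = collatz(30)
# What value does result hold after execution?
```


collatz(30)
30 is even -> collatz(15)
15 is odd -> 3*15+1 = 46 -> collatz(46)
46 is even -> collatz(23)
23 is odd -> 3*23+1 = 70 -> collatz(70)
70 is even -> collatz(35)
35 is odd -> 3*35+1 = 106 -> collatz(106)
106 is even -> collatz(53)
53 is odd -> 3*53+1 = 160 -> collatz(160)
160 is even -> collatz(80)
80 is even -> collatz(40)
40 is even -> collatz(20)
20 is even -> collatz(10)
10 is even -> collatz(5)
5 is odd -> 3*5+1 = 16 -> collatz(16)
16 is even -> collatz(8)
8 is even -> collatz(4)
4 is even -> collatz(2)
2 is even -> collatz(1)
Reached 1 after 18 steps
= 18


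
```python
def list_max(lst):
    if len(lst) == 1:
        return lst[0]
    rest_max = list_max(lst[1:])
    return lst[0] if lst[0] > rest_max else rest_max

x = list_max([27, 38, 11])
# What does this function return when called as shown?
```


list_max([27, 38, 11])
= compare 27 with list_max([38, 11])
= compare 38 with list_max([11])
Base: list_max([11]) = 11
compare 38 with 11: max = 38
compare 27 with 38: max = 38
= 38


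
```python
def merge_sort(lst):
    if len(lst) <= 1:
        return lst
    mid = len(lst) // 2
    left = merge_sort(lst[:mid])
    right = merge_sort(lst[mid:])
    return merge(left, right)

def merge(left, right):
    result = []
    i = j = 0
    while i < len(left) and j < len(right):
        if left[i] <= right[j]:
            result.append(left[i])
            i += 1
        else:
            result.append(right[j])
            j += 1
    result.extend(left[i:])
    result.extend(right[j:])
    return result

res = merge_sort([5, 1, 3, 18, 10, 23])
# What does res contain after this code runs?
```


merge_sort([5, 1, 3, 18, 10, 23])
Split into [5, 1, 3] and [18, 10, 23]
Left sorted: [1, 3, 5]
Right sorted: [10, 18, 23]
Merge [1, 3, 5] and [10, 18, 23]
= [1, 3, 5, 10, 18, 23]


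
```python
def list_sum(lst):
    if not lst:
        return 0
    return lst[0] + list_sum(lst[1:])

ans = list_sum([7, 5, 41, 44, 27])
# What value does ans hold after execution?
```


list_sum([7, 5, 41, 44, 27])
= 7 + list_sum([5, 41, 44, 27])
= 7 + 5 + list_sum([41, 44, 27])
= 7 + 5 + 41 + list_sum([44, 27])
= 7 + 5 + 41 + 44 + list_sum([27])
= 7 + 5 + 41 + 44 + 27 + list_sum([])
= 7 + 5 + 41 + 44 + 27 + 0
= 124


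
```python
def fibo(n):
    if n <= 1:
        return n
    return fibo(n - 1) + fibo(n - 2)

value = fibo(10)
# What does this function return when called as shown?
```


fibo(10)
= fibo(9) + fibo(8)
= (fibo(8) + fibo(7)) + fibo(8)
Computing bottom-up: fibo(0)=0, fibo(1)=1, fibo(2)=1, fibo(3)=2, fibo(4)=3, fibo(5)=5, fibo(6)=8, fibo(7)=13, fibo(8)=21, fibo(9)=34, fibo(10)=55
= 55


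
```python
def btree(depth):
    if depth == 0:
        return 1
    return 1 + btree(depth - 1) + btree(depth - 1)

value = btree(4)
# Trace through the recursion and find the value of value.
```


btree(4)
= 1 + btree(3) + btree(3)
= 1 + 2 * btree(3)
btree(k) = 2^(k+1) - 1
btree(0) = 1
btree(1) = 3
btree(2) = 7
btree(3) = 15
btree(4) = 31
btree(4) = 2^5 - 1 = 31


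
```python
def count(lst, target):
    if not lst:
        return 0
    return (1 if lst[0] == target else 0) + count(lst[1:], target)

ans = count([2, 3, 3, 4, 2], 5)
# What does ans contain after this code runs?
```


count([2, 3, 3, 4, 2], 5)
lst[0]=2 != 5: 0 + count([3, 3, 4, 2], 5)
lst[0]=3 != 5: 0 + count([3, 4, 2], 5)
lst[0]=3 != 5: 0 + count([4, 2], 5)
lst[0]=4 != 5: 0 + count([2], 5)
lst[0]=2 != 5: 0 + count([], 5)
= 0


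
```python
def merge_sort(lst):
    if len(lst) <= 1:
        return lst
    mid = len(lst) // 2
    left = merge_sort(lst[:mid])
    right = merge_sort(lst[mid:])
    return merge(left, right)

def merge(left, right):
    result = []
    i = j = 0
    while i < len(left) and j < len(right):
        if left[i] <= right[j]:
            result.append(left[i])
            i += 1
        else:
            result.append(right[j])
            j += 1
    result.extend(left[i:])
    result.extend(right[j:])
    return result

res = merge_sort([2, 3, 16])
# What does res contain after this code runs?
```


merge_sort([2, 3, 16])
Split into [2] and [3, 16]
Left sorted: [2]
Right sorted: [3, 16]
Merge [2] and [3, 16]
= [2, 3, 16]


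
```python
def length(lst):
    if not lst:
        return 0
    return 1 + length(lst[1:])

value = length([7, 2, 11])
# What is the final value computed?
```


length([7, 2, 11])
= 1 + length([2, 11])
= 1 + 1 + length([11])
= 1 + 1 + 1 + length([])
= 1 + 1 + 1 + 0
= 3


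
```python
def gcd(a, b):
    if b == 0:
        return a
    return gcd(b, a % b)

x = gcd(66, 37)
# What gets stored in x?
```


gcd(66, 37)
= gcd(37, 66 % 37) = gcd(37, 29)
= gcd(29, 37 % 29) = gcd(29, 8)
= gcd(8, 29 % 8) = gcd(8, 5)
= gcd(5, 8 % 5) = gcd(5, 3)
= gcd(3, 5 % 3) = gcd(3, 2)
= gcd(2, 3 % 2) = gcd(2, 1)
= gcd(1, 2 % 1) = gcd(1, 0)
b == 0, return a = 1


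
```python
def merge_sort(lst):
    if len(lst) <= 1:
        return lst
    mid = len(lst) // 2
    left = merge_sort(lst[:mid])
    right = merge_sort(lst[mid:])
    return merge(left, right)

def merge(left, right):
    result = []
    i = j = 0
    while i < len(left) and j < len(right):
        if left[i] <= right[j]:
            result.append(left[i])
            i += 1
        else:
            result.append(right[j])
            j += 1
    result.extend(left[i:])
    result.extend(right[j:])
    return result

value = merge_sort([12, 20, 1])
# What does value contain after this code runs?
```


merge_sort([12, 20, 1])
Split into [12] and [20, 1]
Left sorted: [12]
Right sorted: [1, 20]
Merge [12] and [1, 20]
= [1, 12, 20]


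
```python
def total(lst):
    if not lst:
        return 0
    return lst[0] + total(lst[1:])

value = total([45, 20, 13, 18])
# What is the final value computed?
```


total([45, 20, 13, 18])
= 45 + total([20, 13, 18])
= 45 + 20 + total([13, 18])
= 45 + 20 + 13 + total([18])
= 45 + 20 + 13 + 18 + total([])
= 45 + 20 + 13 + 18 + 0
= 96


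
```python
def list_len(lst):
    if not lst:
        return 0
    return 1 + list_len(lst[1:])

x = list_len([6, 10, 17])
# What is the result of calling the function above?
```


list_len([6, 10, 17])
= 1 + list_len([10, 17])
= 1 + 1 + list_len([17])
= 1 + 1 + 1 + list_len([])
= 1 + 1 + 1 + 0
= 3


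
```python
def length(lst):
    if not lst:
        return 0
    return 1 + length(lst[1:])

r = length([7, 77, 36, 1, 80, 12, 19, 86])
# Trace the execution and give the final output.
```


length([7, 77, 36, 1, 80, 12, 19, 86])
= 1 + length([77, 36, 1, 80, 12, 19, 86])
= 1 + 1 + length([36, 1, 80, 12, 19, 86])
= 1 + 1 + 1 + length([1, 80, 12, 19, 86])
= 1 + 1 + 1 + 1 + length([80, 12, 19, 86])
= 1 + 1 + 1 + 1 + 1 + length([12, 19, 86])
= 1 + 1 + 1 + 1 + 1 + 1 + length([19, 86])
= 1 + 1 + 1 + 1 + 1 + 1 + 1 + length([86])
= 1 + 1 + 1 + 1 + 1 + 1 + 1 + 1 + length([])
= 1 + 1 + 1 + 1 + 1 + 1 + 1 + 1 + 0
= 8


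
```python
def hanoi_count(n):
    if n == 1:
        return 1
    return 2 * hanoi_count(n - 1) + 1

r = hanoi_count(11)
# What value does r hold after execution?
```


hanoi_count(11)
= 2 * hanoi_count(10) + 1
= 2 * (2 * hanoi_count(9) + 1) + 1
= 2 * (2 * (2 * hanoi_count(8) + 1) + 1) + 1
= 2 * (2 * (2 * (2 * hanoi_count(7) + 1) + 1) + 1) + 1
= 2 * (2 * (2 * (2 * (2 * hanoi_count(6) + 1) + 1) + 1) + 1) + 1
= 2 * (2 * (2 * (2 * (2 * (2 * hanoi_count(5) + 1) + 1) + 1) + 1) + 1) + 1
= 2 * (2 * (2 * (2 * (2 * (2 * (2 * hanoi_count(4) + 1) + 1) + 1) + 1) + 1) + 1) + 1
= 2 * (2 * (2 * (2 * (2 * (2 * (2 * (2 * hanoi_count(3) + 1) + 1) + 1) + 1) + 1) + 1) + 1) + 1
= 2 * (2 * (2 * (2 * (2 * (2 * (2 * (2 * (2 * hanoi_count(2) + 1) + 1) + 1) + 1) + 1) + 1) + 1) + 1) + 1
= 2 * (2 * (2 * (2 * (2 * (2 * (2 * (2 * (2 * (2 * hanoi_count(1) + 1) + 1) + 1) + 1) + 1) + 1) + 1) + 1) + 1) + 1
Now compute bottom-up:
hanoi_count(1) = 1
hanoi_count(2) = 2 * 1 + 1 = 3
hanoi_count(3) = 2 * 3 + 1 = 7
hanoi_count(4) = 2 * 7 + 1 = 15
hanoi_count(5) = 2 * 15 + 1 = 31
hanoi_count(6) = 2 * 31 + 1 = 63
hanoi_count(7) = 2 * 63 + 1 = 127
hanoi_count(8) = 2 * 127 + 1 = 255
hanoi_count(9) = 2 * 255 + 1 = 511
hanoi_count(10) = 2 * 511 + 1 = 1023
hanoi_count(11) = 2 * 1023 + 1 = 2047
= 2047


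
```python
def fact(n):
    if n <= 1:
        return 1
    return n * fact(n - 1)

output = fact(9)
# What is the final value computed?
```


fact(9)
= 9 * fact(8)
= 9 * 8 * fact(7)
= 9 * 8 * 7 * fact(6)
= 9 * 8 * 7 * 6 * fact(5)
= 9 * 8 * 7 * 6 * 5 * fact(4)
= 9 * 8 * 7 * 6 * 5 * 4 * fact(3)
= 9 * 8 * 7 * 6 * 5 * 4 * 3 * fact(2)
= 9 * 8 * 7 * 6 * 5 * 4 * 3 * 2 * fact(1)
= 9 * 8 * 7 * 6 * 5 * 4 * 3 * 2 * 1
= 362880


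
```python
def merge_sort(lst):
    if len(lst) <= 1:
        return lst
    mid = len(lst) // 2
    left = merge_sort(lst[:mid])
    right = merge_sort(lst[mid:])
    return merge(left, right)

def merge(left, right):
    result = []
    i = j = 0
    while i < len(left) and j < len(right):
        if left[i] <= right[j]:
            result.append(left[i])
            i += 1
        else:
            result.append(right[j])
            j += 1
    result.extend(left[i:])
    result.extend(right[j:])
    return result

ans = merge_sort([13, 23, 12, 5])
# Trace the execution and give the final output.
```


merge_sort([13, 23, 12, 5])
Split into [13, 23] and [12, 5]
Left sorted: [13, 23]
Right sorted: [5, 12]
Merge [13, 23] and [5, 12]
= [5, 12, 13, 23]


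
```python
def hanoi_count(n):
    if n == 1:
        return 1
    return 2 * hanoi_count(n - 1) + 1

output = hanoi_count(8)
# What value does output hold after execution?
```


hanoi_count(8)
= 2 * hanoi_count(7) + 1
= 2 * (2 * hanoi_count(6) + 1) + 1
= 2 * (2 * (2 * hanoi_count(5) + 1) + 1) + 1
= 2 * (2 * (2 * (2 * hanoi_count(4) + 1) + 1) + 1) + 1
= 2 * (2 * (2 * (2 * (2 * hanoi_count(3) + 1) + 1) + 1) + 1) + 1
= 2 * (2 * (2 * (2 * (2 * (2 * hanoi_count(2) + 1) + 1) + 1) + 1) + 1) + 1
= 2 * (2 * (2 * (2 * (2 * (2 * (2 * hanoi_count(1) + 1) + 1) + 1) + 1) + 1) + 1) + 1
Now compute bottom-up:
hanoi_count(1) = 1
hanoi_count(2) = 2 * 1 + 1 = 3
hanoi_count(3) = 2 * 3 + 1 = 7
hanoi_count(4) = 2 * 7 + 1 = 15
hanoi_count(5) = 2 * 15 + 1 = 31
hanoi_count(6) = 2 * 31 + 1 = 63
hanoi_count(7) = 2 * 63 + 1 = 127
hanoi_count(8) = 2 * 127 + 1 = 255
= 255


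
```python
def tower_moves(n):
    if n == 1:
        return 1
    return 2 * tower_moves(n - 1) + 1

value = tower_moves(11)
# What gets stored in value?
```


tower_moves(11)
= 2 * tower_moves(10) + 1
= 2 * (2 * tower_moves(9) + 1) + 1
= 2 * (2 * (2 * tower_moves(8) + 1) + 1) + 1
= 2 * (2 * (2 * (2 * tower_moves(7) + 1) + 1) + 1) + 1
= 2 * (2 * (2 * (2 * (2 * tower_moves(6) + 1) + 1) + 1) + 1) + 1
= 2 * (2 * (2 * (2 * (2 * (2 * tower_moves(5) + 1) + 1) + 1) + 1) + 1) + 1
= 2 * (2 * (2 * (2 * (2 * (2 * (2 * tower_moves(4) + 1) + 1) + 1) + 1) + 1) + 1) + 1
= 2 * (2 * (2 * (2 * (2 * (2 * (2 * (2 * tower_moves(3) + 1) + 1) + 1) + 1) + 1) + 1) + 1) + 1
= 2 * (2 * (2 * (2 * (2 * (2 * (2 * (2 * (2 * tower_moves(2) + 1) + 1) + 1) + 1) + 1) + 1) + 1) + 1) + 1
= 2 * (2 * (2 * (2 * (2 * (2 * (2 * (2 * (2 * (2 * tower_moves(1) + 1) + 1) + 1) + 1) + 1) + 1) + 1) + 1) + 1) + 1
Now compute bottom-up:
tower_moves(1) = 1
tower_moves(2) = 2 * 1 + 1 = 3
tower_moves(3) = 2 * 3 + 1 = 7
tower_moves(4) = 2 * 7 + 1 = 15
tower_moves(5) = 2 * 15 + 1 = 31
tower_moves(6) = 2 * 31 + 1 = 63
tower_moves(7) = 2 * 63 + 1 = 127
tower_moves(8) = 2 * 127 + 1 = 255
tower_moves(9) = 2 * 255 + 1 = 511
tower_moves(10) = 2 * 511 + 1 = 1023
tower_moves(11) = 2 * 1023 + 1 = 2047
= 2047


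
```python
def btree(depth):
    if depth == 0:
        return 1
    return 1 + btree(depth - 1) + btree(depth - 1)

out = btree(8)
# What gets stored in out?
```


btree(8)
= 1 + btree(7) + btree(7)
= 1 + 2 * btree(7)
btree(k) = 2^(k+1) - 1
btree(0) = 1
btree(1) = 3
btree(2) = 7
btree(3) = 15
btree(4) = 31
btree(8) = 2^9 - 1 = 511


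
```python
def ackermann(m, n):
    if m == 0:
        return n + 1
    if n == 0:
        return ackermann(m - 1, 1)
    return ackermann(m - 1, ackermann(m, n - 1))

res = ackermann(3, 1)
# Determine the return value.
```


ackermann(3, 1)
= ackermann(2, ackermann(3, 0))
First compute ackermann(3, 0) = 5
= ackermann(2, 5)
= 13


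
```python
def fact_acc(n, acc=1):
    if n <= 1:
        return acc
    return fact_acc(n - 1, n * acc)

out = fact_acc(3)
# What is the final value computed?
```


fact_acc(3, 1)
= fact_acc(2, 3 * 1) = fact_acc(2, 3)
= fact_acc(1, 2 * 3) = fact_acc(1, 6)
n <= 1, return acc = 6


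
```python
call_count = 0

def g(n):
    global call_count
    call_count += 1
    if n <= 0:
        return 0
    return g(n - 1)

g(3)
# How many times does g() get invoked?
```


g(3) calls g(2) calls ... calls g(0)
Total calls: 3 + 1 (for base case) = 4


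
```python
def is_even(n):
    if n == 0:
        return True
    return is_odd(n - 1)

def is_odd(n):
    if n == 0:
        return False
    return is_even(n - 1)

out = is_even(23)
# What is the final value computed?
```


is_even(23)
= is_odd(22)
= is_even(21)
= is_odd(20)
= is_even(19)
= is_odd(18)
= is_even(17)
= is_odd(16)
= is_even(15)
= is_odd(14)
= is_even(13)
= is_odd(12)
= is_even(11)
= is_odd(10)
= is_even(9)
= is_odd(8)
= is_even(7)
= is_odd(6)
= is_even(5)
= is_odd(4)
= is_even(3)
= is_odd(2)
= is_even(1)
= is_odd(0)
n == 0: return False
= False


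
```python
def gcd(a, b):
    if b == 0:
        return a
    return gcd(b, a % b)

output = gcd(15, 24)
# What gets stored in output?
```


gcd(15, 24)
= gcd(24, 15 % 24) = gcd(24, 15)
= gcd(15, 24 % 15) = gcd(15, 9)
= gcd(9, 15 % 9) = gcd(9, 6)
= gcd(6, 9 % 6) = gcd(6, 3)
= gcd(3, 6 % 3) = gcd(3, 0)
b == 0, return a = 3


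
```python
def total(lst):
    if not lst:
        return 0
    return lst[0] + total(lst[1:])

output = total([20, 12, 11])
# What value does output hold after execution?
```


total([20, 12, 11])
= 20 + total([12, 11])
= 20 + 12 + total([11])
= 20 + 12 + 11 + total([])
= 20 + 12 + 11 + 0
= 43


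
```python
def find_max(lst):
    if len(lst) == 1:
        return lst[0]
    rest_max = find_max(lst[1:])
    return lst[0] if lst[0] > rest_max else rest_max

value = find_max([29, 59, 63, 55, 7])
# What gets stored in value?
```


find_max([29, 59, 63, 55, 7])
= compare 29 with find_max([59, 63, 55, 7])
= compare 59 with find_max([63, 55, 7])
= compare 63 with find_max([55, 7])
= compare 55 with find_max([7])
Base: find_max([7]) = 7
compare 55 with 7: max = 55
compare 63 with 55: max = 63
compare 59 with 63: max = 63
compare 29 with 63: max = 63
= 63


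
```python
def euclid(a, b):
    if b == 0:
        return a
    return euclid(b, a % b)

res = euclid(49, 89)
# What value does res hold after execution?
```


euclid(49, 89)
= euclid(89, 49 % 89) = euclid(89, 49)
= euclid(49, 89 % 49) = euclid(49, 40)
= euclid(40, 49 % 40) = euclid(40, 9)
= euclid(9, 40 % 9) = euclid(9, 4)
= euclid(4, 9 % 4) = euclid(4, 1)
= euclid(1, 4 % 1) = euclid(1, 0)
b == 0, return a = 1


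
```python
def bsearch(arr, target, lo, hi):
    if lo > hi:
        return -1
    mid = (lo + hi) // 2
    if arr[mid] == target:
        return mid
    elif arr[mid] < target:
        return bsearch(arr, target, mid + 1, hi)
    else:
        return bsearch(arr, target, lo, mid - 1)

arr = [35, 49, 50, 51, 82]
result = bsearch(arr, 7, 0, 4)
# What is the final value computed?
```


bsearch(arr, 7, 0, 4)
lo=0, hi=4, mid=2, arr[mid]=50
50 > 7, search left half
lo=0, hi=1, mid=0, arr[mid]=35
35 > 7, search left half
lo > hi, target not found, return -1
= -1


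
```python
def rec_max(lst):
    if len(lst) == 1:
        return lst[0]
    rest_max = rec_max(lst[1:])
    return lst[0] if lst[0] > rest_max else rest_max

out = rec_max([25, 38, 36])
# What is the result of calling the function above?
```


rec_max([25, 38, 36])
= compare 25 with rec_max([38, 36])
= compare 38 with rec_max([36])
Base: rec_max([36]) = 36
compare 38 with 36: max = 38
compare 25 with 38: max = 38
= 38


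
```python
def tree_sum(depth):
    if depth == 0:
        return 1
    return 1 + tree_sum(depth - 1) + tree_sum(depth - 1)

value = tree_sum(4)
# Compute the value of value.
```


tree_sum(4)
= 1 + tree_sum(3) + tree_sum(3)
= 1 + 2 * tree_sum(3)
tree_sum(k) = 2^(k+1) - 1
tree_sum(0) = 1
tree_sum(1) = 3
tree_sum(2) = 7
tree_sum(3) = 15
tree_sum(4) = 31
tree_sum(4) = 2^5 - 1 = 31


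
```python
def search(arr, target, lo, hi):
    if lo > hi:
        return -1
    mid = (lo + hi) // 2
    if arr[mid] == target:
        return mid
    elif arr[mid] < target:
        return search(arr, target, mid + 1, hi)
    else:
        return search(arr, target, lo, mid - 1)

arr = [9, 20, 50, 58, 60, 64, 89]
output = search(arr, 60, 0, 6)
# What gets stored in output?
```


search(arr, 60, 0, 6)
lo=0, hi=6, mid=3, arr[mid]=58
58 < 60, search right half
lo=4, hi=6, mid=5, arr[mid]=64
64 > 60, search left half
lo=4, hi=4, mid=4, arr[mid]=60
arr[4] == 60, found at index 4
= 4


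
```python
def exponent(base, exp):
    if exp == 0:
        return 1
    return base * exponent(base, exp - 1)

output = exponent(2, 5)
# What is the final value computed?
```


exponent(2, 5)
= 2 * exponent(2, 4)
= 2 * 2 * exponent(2, 3)
= 2 * 2 * 2 * exponent(2, 2)
= 2 * 2 * 2 * 2 * exponent(2, 1)
= 2 * 2 * 2 * 2 * 2 * exponent(2, 0)
= 2 * 2 * 2 * 2 * 2 * 1
= 32


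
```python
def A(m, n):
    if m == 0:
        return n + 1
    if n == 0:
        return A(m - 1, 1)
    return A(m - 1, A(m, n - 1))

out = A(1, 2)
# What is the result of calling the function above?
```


A(1, 2)
= A(0, A(1, 1))
First compute A(1, 1) = 3
= A(0, 3)
= 4


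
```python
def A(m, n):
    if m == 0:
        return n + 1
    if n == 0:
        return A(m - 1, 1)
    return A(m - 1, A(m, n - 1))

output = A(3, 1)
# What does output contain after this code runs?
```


A(3, 1)
= A(2, A(3, 0))
First compute A(3, 0) = 5
= A(2, 5)
= 13


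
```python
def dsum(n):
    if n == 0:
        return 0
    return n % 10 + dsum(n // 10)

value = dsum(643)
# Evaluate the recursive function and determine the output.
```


dsum(643)
= 3 + dsum(64)
= 3 + 4 + dsum(6)
= 3 + 4 + 6 + dsum(0)
= 3 + 4 + 6 + 0
= 13


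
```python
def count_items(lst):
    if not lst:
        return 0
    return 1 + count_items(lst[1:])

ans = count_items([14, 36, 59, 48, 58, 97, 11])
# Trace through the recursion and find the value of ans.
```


count_items([14, 36, 59, 48, 58, 97, 11])
= 1 + count_items([36, 59, 48, 58, 97, 11])
= 1 + 1 + count_items([59, 48, 58, 97, 11])
= 1 + 1 + 1 + count_items([48, 58, 97, 11])
= 1 + 1 + 1 + 1 + count_items([58, 97, 11])
= 1 + 1 + 1 + 1 + 1 + count_items([97, 11])
= 1 + 1 + 1 + 1 + 1 + 1 + count_items([11])
= 1 + 1 + 1 + 1 + 1 + 1 + 1 + count_items([])
= 1 + 1 + 1 + 1 + 1 + 1 + 1 + 0
= 7


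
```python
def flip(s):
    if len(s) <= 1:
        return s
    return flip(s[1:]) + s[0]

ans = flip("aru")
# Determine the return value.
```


flip("aru")
= flip("ru") + "a"
= flip("u") + "r" + "a"
= "u" + "r" + "a"
= "ura"


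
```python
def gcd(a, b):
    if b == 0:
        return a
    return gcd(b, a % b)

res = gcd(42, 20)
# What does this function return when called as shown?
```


gcd(42, 20)
= gcd(20, 42 % 20) = gcd(20, 2)
= gcd(2, 20 % 2) = gcd(2, 0)
b == 0, return a = 2


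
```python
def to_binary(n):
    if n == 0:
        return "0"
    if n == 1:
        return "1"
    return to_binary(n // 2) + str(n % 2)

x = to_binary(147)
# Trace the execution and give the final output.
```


to_binary(147)
= to_binary(73) + "1"
= to_binary(36) + "1" + "1"
= to_binary(18) + "0" + "1" + "1"
= to_binary(9) + "0" + "0" + "1" + "1"
= to_binary(4) + "1" + "0" + "0" + "1" + "1"
= to_binary(2) + "0" + "1" + "0" + "0" + "1" + "1"
= to_binary(1) + "0" + "0" + "1" + "0" + "0" + "1" + "1"
= "1" + "0" + "0" + "1" + "0" + "0" + "1" + "1"
= "10010011"


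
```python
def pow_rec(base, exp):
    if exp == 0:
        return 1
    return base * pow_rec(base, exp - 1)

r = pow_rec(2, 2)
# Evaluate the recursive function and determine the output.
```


pow_rec(2, 2)
= 2 * pow_rec(2, 1)
= 2 * 2 * pow_rec(2, 0)
= 2 * 2 * 1
= 4


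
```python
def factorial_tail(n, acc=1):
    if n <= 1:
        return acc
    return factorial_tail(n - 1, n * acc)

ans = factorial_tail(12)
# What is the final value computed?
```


factorial_tail(12, 1)
= factorial_tail(11, 12 * 1) = factorial_tail(11, 12)
= factorial_tail(10, 11 * 12) = factorial_tail(10, 132)
= factorial_tail(9, 10 * 132) = factorial_tail(9, 1320)
= factorial_tail(8, 9 * 1320) = factorial_tail(8, 11880)
= factorial_tail(7, 8 * 11880) = factorial_tail(7, 95040)
= factorial_tail(6, 7 * 95040) = factorial_tail(6, 665280)
= factorial_tail(5, 6 * 665280) = factorial_tail(5, 3991680)
= factorial_tail(4, 5 * 3991680) = factorial_tail(4, 19958400)
= factorial_tail(3, 4 * 19958400) = factorial_tail(3, 79833600)
= factorial_tail(2, 3 * 79833600) = factorial_tail(2, 239500800)
= factorial_tail(1, 2 * 239500800) = factorial_tail(1, 479001600)
n <= 1, return acc = 479001600


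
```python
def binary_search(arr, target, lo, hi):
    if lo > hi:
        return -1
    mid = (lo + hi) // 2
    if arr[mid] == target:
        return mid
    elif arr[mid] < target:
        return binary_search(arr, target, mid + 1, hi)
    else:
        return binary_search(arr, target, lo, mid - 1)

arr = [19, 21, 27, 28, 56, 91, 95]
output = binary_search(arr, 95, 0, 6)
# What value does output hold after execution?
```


binary_search(arr, 95, 0, 6)
lo=0, hi=6, mid=3, arr[mid]=28
28 < 95, search right half
lo=4, hi=6, mid=5, arr[mid]=91
91 < 95, search right half
lo=6, hi=6, mid=6, arr[mid]=95
arr[6] == 95, found at index 6
= 6


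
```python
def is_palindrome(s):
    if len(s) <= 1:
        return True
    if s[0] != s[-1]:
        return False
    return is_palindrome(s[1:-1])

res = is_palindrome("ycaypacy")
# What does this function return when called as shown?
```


is_palindrome("ycaypacy")
"ycaypacy": s[0]='y' == s[-1]='y' -> is_palindrome("caypac")
"caypac": s[0]='c' == s[-1]='c' -> is_palindrome("aypa")
"aypa": s[0]='a' == s[-1]='a' -> is_palindrome("yp")
"yp": s[0]='y' != s[-1]='p' -> False
= False


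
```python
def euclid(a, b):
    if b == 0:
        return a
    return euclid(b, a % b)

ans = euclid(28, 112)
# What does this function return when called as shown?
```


euclid(28, 112)
= euclid(112, 28 % 112) = euclid(112, 28)
= euclid(28, 112 % 28) = euclid(28, 0)
b == 0, return a = 28


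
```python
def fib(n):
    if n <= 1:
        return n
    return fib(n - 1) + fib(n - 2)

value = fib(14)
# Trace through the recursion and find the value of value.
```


fib(14)
= fib(13) + fib(12)
= (fib(12) + fib(11)) + fib(12)
Computing bottom-up: fib(0)=0, fib(1)=1, fib(2)=1, fib(3)=2, fib(4)=3, fib(5)=5, fib(6)=8, fib(7)=13, fib(8)=21, fib(9)=34, fib(10)=55, fib(11)=89, fib(12)=144, fib(13)=233, fib(14)=377
= 377


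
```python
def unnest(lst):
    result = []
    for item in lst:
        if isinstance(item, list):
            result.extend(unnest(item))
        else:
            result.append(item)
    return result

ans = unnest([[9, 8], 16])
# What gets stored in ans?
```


unnest([[9, 8], 16])
Processing each element:
  [9, 8] is a list -> unnest recursively -> [9, 8]
  16 is not a list -> append 16
= [9, 8, 16]


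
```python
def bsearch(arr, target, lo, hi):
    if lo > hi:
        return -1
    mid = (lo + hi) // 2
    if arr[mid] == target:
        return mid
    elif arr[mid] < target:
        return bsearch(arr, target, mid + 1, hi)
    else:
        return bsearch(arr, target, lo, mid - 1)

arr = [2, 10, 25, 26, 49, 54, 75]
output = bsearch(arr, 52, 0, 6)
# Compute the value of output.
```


bsearch(arr, 52, 0, 6)
lo=0, hi=6, mid=3, arr[mid]=26
26 < 52, search right half
lo=4, hi=6, mid=5, arr[mid]=54
54 > 52, search left half
lo=4, hi=4, mid=4, arr[mid]=49
49 < 52, search right half
lo > hi, target not found, return -1
= -1
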